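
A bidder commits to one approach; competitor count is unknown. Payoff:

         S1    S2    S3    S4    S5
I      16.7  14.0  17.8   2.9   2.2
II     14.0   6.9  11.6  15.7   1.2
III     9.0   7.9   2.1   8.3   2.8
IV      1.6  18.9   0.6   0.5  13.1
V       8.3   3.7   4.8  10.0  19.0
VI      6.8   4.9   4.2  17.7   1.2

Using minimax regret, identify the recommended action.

Column bests: S1=16.7, S2=18.9, S3=17.8, S4=17.7, S5=19.0.
I regrets: 0.0, 4.9, 0.0, 14.8, 16.8 → max 16.8
II regrets: 2.7, 12.0, 6.2, 2.0, 17.8 → max 17.8
III regrets: 7.7, 11.0, 15.7, 9.4, 16.2 → max 16.2
IV regrets: 15.1, 0.0, 17.2, 17.2, 5.9 → max 17.2
V regrets: 8.4, 15.2, 13.0, 7.7, 0.0 → max 15.2
VI regrets: 9.9, 14.0, 13.6, 0.0, 17.8 → max 17.8
Smallest max regret = 15.2 → V.

V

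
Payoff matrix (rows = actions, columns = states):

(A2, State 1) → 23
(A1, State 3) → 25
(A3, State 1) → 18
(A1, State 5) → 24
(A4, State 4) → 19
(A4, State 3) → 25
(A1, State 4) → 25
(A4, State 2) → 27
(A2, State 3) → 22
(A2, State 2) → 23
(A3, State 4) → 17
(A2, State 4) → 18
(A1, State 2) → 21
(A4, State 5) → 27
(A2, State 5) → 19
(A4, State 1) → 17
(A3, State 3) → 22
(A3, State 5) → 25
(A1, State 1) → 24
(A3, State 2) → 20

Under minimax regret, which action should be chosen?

A1

Column bests: State 1=24, State 2=27, State 3=25, State 4=25, State 5=27.
A1 regrets: 0, 6, 0, 0, 3 → max 6
A2 regrets: 1, 4, 3, 7, 8 → max 8
A3 regrets: 6, 7, 3, 8, 2 → max 8
A4 regrets: 7, 0, 0, 6, 0 → max 7
Smallest max regret = 6 → A1.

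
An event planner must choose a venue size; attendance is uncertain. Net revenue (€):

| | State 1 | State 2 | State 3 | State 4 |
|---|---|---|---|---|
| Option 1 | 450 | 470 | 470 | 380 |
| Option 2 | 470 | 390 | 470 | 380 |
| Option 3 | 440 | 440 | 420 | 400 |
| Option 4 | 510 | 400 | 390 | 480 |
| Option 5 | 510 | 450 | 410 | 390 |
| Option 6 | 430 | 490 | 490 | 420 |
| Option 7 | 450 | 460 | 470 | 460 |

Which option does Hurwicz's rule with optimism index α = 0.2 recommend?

Option 7

Option 1: 0.2·470 + 0.8·380 = 398
Option 2: 0.2·470 + 0.8·380 = 398
Option 3: 0.2·440 + 0.8·400 = 408
Option 4: 0.2·510 + 0.8·390 = 414
Option 5: 0.2·510 + 0.8·390 = 414
Option 6: 0.2·490 + 0.8·420 = 434
Option 7: 0.2·470 + 0.8·450 = 454
Highest Hurwicz score = 454 → Option 7.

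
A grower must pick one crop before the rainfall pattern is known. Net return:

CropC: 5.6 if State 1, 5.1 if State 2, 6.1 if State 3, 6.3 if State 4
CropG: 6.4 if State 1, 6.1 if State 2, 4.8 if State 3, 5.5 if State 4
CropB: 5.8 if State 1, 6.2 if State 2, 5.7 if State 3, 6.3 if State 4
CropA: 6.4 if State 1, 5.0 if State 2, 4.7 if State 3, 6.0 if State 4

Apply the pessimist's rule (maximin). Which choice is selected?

CropB

Row minima: CropC=5.1, CropG=4.8, CropB=5.7, CropA=4.7
Best worst-case = 5.7 → CropB.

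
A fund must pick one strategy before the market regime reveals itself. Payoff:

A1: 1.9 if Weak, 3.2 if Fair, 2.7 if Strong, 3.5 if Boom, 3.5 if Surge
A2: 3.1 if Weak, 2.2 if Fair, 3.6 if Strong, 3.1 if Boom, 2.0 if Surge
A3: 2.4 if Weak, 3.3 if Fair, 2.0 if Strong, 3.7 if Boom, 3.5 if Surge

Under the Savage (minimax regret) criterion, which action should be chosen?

A1

Column bests: Weak=3.1, Fair=3.3, Strong=3.6, Boom=3.7, Surge=3.5.
A1 regrets: 1.2, 0.1, 0.9, 0.2, 0.0 → max 1.2
A2 regrets: 0.0, 1.1, 0.0, 0.6, 1.5 → max 1.5
A3 regrets: 0.7, 0.0, 1.6, 0.0, 0.0 → max 1.6
Smallest max regret = 1.2 → A1.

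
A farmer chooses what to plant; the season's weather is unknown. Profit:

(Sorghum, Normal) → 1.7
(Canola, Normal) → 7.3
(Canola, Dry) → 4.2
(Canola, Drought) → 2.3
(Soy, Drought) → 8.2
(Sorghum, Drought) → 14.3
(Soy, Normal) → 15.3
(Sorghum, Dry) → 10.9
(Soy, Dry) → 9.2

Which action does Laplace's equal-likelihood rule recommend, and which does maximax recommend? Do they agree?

Row averages: Canola=4.6, Soy=10.9, Sorghum=269/30
Highest average = 10.9 → Soy.
Row maxima: Canola=7.3, Soy=15.3, Sorghum=14.3
Best best-case = 15.3 → Soy.

laplace → Soy; maximax → Soy (agree)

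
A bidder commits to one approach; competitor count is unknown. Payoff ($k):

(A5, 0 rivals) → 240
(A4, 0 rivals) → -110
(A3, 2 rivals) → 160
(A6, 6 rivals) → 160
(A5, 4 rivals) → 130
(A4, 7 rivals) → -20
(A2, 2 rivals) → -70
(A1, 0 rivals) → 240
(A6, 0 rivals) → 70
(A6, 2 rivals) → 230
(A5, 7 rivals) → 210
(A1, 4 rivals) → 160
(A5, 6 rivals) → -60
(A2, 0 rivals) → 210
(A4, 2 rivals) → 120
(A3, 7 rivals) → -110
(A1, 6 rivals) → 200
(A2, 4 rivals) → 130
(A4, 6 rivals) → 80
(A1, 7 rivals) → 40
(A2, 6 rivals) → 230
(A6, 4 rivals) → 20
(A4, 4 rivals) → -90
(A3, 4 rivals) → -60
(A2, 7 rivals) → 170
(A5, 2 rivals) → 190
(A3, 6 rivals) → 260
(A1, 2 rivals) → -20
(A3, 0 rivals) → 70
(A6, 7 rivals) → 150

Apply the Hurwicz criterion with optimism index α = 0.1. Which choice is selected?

A1: 0.1·240 + 0.9·(-20) = 6
A2: 0.1·230 + 0.9·(-70) = -40
A3: 0.1·260 + 0.9·(-110) = -73
A4: 0.1·120 + 0.9·(-110) = -87
A5: 0.1·240 + 0.9·(-60) = -30
A6: 0.1·230 + 0.9·20 = 41
Highest Hurwicz score = 41 → A6.

A6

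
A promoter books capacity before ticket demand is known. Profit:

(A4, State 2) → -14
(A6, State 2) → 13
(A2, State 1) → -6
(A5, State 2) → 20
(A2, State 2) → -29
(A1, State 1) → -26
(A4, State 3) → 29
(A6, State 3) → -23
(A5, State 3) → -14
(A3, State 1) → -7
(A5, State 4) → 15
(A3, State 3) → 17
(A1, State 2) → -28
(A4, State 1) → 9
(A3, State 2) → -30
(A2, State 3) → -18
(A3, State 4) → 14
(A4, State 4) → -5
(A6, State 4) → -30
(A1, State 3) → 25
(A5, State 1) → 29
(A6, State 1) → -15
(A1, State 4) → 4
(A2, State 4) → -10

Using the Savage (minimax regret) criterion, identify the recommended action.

Column bests: State 1=29, State 2=20, State 3=29, State 4=15.
A1 regrets: 55, 48, 4, 11 → max 55
A2 regrets: 35, 49, 47, 25 → max 49
A3 regrets: 36, 50, 12, 1 → max 50
A4 regrets: 20, 34, 0, 20 → max 34
A5 regrets: 0, 0, 43, 0 → max 43
A6 regrets: 44, 7, 52, 45 → max 52
Smallest max regret = 34 → A4.

A4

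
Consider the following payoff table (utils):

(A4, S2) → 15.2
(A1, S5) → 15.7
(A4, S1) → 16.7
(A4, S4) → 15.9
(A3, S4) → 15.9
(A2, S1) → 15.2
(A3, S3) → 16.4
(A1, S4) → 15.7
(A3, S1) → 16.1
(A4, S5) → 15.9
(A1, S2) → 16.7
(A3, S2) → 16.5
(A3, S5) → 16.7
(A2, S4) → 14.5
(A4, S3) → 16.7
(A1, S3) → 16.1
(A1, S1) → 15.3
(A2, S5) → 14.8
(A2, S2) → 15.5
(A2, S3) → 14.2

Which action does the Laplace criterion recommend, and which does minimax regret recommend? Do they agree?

Row averages: A1=15.9, A2=14.84, A3=16.32, A4=16.08
Highest average = 16.32 → A3.
Column bests: S1=16.7, S2=16.7, S3=16.7, S4=15.9, S5=16.7.
A1 regrets: 1.4, 0.0, 0.6, 0.2, 1.0 → max 1.4
A2 regrets: 1.5, 1.2, 2.5, 1.4, 1.9 → max 2.5
A3 regrets: 0.6, 0.2, 0.3, 0.0, 0.0 → max 0.6
A4 regrets: 0.0, 1.5, 0.0, 0.0, 0.8 → max 1.5
Smallest max regret = 0.6 → A3.

laplace → A3; minimax regret → A3 (agree)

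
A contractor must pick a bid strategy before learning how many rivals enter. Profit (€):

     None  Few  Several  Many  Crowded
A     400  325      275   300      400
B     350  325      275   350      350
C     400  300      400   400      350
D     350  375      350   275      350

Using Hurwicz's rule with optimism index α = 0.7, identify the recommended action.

C

A: 0.7·400 + 0.3·275 = 362.5
B: 0.7·350 + 0.3·275 = 327.5
C: 0.7·400 + 0.3·300 = 370
D: 0.7·375 + 0.3·275 = 345
Highest Hurwicz score = 370 → C.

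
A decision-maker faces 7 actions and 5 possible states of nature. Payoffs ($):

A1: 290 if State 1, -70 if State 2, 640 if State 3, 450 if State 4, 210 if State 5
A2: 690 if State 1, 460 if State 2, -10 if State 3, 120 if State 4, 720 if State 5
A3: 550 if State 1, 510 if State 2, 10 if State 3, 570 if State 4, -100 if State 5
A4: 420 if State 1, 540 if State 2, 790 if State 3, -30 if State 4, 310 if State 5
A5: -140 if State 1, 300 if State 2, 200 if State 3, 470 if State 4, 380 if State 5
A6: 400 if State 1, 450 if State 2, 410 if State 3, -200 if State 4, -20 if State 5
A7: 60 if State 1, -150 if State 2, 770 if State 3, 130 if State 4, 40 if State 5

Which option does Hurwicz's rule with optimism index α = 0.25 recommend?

A1: 0.25·640 + 0.75·(-70) = 107.5
A2: 0.25·720 + 0.75·(-10) = 172.5
A3: 0.25·570 + 0.75·(-100) = 67.5
A4: 0.25·790 + 0.75·(-30) = 175
A5: 0.25·470 + 0.75·(-140) = 12.5
A6: 0.25·450 + 0.75·(-200) = -37.5
A7: 0.25·770 + 0.75·(-150) = 80
Highest Hurwicz score = 175 → A4.

A4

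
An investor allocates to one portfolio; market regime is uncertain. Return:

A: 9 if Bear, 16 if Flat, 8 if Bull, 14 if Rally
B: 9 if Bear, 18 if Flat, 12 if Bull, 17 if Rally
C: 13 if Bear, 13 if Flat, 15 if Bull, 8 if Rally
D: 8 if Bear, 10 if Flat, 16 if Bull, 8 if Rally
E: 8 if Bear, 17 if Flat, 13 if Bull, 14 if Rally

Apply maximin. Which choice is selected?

Row minima: A=8, B=9, C=8, D=8, E=8
Best worst-case = 9 → B.

B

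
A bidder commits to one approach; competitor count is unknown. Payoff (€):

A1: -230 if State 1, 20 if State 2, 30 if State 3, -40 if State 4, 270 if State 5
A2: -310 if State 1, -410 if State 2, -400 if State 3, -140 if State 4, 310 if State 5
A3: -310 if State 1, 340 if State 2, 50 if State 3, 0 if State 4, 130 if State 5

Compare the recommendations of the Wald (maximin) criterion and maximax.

maximin → A1; maximax → A3 (disagree)

Row minima: A1=-230, A2=-410, A3=-310
Best worst-case = -230 → A1.
Row maxima: A1=270, A2=310, A3=340
Best best-case = 340 → A3.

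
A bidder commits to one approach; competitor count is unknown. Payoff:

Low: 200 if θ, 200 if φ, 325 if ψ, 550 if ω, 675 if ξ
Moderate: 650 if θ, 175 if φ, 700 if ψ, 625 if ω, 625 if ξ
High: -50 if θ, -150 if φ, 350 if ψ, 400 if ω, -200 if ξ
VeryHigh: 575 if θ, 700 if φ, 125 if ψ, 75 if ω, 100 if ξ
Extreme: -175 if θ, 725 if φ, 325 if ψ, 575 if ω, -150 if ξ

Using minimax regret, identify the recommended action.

Column bests: θ=650, φ=725, ψ=700, ω=625, ξ=675.
Low regrets: 450, 525, 375, 75, 0 → max 525
Moderate regrets: 0, 550, 0, 0, 50 → max 550
High regrets: 700, 875, 350, 225, 875 → max 875
VeryHigh regrets: 75, 25, 575, 550, 575 → max 575
Extreme regrets: 825, 0, 375, 50, 825 → max 825
Smallest max regret = 525 → Low.

Low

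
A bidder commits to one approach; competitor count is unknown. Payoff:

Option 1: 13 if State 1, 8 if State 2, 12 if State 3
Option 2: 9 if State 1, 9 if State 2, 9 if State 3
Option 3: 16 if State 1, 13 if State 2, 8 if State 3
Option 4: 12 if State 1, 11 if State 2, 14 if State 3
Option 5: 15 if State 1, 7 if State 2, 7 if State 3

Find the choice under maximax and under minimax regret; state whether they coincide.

maximax → Option 3; minimax regret → Option 4 (disagree)

Row maxima: Option 1=13, Option 2=9, Option 3=16, Option 4=14, Option 5=15
Best best-case = 16 → Option 3.
Column bests: State 1=16, State 2=13, State 3=14.
Option 1 regrets: 3, 5, 2 → max 5
Option 2 regrets: 7, 4, 5 → max 7
Option 3 regrets: 0, 0, 6 → max 6
Option 4 regrets: 4, 2, 0 → max 4
Option 5 regrets: 1, 6, 7 → max 7
Smallest max regret = 4 → Option 4.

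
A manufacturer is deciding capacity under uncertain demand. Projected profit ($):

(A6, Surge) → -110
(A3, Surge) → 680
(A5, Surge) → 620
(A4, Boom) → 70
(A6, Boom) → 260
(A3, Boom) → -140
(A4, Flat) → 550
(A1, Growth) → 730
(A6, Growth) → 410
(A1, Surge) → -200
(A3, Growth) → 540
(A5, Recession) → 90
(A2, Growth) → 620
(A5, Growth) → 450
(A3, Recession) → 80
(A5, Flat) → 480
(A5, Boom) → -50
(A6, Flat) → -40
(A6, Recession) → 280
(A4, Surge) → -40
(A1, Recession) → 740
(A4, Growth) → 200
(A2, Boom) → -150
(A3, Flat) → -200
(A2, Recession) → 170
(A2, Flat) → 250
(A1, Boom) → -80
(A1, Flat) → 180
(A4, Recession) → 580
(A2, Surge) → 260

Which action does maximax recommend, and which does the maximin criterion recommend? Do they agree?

maximax → A1; maximin → A4 (disagree)

Row maxima: A1=740, A2=620, A3=680, A4=580, A5=620, A6=410
Best best-case = 740 → A1.
Row minima: A1=-200, A2=-150, A3=-200, A4=-40, A5=-50, A6=-110
Best worst-case = -40 → A4.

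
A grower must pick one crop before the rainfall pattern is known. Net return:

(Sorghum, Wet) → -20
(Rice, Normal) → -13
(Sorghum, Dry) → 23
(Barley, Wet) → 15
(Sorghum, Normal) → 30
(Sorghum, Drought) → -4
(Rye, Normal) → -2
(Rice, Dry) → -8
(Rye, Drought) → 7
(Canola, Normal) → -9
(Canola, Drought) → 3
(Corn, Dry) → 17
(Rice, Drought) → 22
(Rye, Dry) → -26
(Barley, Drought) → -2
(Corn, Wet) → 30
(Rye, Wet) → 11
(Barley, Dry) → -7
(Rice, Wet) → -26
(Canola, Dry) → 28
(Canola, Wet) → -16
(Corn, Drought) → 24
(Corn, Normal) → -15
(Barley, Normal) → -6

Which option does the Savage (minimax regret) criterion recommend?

Barley

Column bests: Drought=24, Dry=28, Normal=30, Wet=30.
Rye regrets: 17, 54, 32, 19 → max 54
Barley regrets: 26, 35, 36, 15 → max 36
Rice regrets: 2, 36, 43, 56 → max 56
Corn regrets: 0, 11, 45, 0 → max 45
Sorghum regrets: 28, 5, 0, 50 → max 50
Canola regrets: 21, 0, 39, 46 → max 46
Smallest max regret = 36 → Barley.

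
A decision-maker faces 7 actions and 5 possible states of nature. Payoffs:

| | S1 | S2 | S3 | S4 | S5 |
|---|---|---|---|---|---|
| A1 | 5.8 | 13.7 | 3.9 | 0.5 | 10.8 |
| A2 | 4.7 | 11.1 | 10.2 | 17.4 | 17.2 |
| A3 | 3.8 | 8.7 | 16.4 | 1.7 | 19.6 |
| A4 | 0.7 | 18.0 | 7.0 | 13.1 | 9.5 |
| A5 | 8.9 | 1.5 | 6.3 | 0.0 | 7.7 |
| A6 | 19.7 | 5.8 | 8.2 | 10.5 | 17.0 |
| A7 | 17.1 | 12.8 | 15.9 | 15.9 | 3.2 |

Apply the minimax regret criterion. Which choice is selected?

Column bests: S1=19.7, S2=18.0, S3=16.4, S4=17.4, S5=19.6.
A1 regrets: 13.9, 4.3, 12.5, 16.9, 8.8 → max 16.9
A2 regrets: 15.0, 6.9, 6.2, 0.0, 2.4 → max 15.0
A3 regrets: 15.9, 9.3, 0.0, 15.7, 0.0 → max 15.9
A4 regrets: 19.0, 0.0, 9.4, 4.3, 10.1 → max 19.0
A5 regrets: 10.8, 16.5, 10.1, 17.4, 11.9 → max 17.4
A6 regrets: 0.0, 12.2, 8.2, 6.9, 2.6 → max 12.2
A7 regrets: 2.6, 5.2, 0.5, 1.5, 16.4 → max 16.4
Smallest max regret = 12.2 → A6.

A6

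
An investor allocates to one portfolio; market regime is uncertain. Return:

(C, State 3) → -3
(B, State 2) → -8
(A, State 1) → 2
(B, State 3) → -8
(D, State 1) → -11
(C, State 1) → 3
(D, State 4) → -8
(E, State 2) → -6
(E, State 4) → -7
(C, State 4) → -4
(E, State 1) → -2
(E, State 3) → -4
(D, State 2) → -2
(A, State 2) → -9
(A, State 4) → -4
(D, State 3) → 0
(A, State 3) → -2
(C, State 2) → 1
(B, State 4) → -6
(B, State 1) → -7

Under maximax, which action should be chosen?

C

Row maxima: A=2, B=-6, C=3, D=0, E=-2
Best best-case = 3 → C.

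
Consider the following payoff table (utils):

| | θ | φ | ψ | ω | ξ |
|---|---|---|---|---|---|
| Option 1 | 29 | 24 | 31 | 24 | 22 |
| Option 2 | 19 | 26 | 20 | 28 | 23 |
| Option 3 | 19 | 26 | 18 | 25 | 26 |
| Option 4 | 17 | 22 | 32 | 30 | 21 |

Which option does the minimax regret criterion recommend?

Column bests: θ=29, φ=26, ψ=32, ω=30, ξ=26.
Option 1 regrets: 0, 2, 1, 6, 4 → max 6
Option 2 regrets: 10, 0, 12, 2, 3 → max 12
Option 3 regrets: 10, 0, 14, 5, 0 → max 14
Option 4 regrets: 12, 4, 0, 0, 5 → max 12
Smallest max regret = 6 → Option 1.

Option 1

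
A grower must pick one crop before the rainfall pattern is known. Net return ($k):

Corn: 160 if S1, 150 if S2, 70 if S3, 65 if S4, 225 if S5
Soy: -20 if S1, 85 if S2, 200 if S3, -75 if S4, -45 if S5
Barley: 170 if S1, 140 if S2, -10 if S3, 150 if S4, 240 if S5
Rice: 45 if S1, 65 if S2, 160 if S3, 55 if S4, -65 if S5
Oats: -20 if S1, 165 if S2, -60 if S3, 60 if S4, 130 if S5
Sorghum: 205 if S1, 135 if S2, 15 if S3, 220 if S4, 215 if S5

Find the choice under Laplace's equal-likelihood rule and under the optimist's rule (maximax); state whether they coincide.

Row averages: Corn=134, Soy=29, Barley=138, Rice=52, Oats=55, Sorghum=158
Highest average = 158 → Sorghum.
Row maxima: Corn=225, Soy=200, Barley=240, Rice=160, Oats=165, Sorghum=220
Best best-case = 240 → Barley.

laplace → Sorghum; maximax → Barley (disagree)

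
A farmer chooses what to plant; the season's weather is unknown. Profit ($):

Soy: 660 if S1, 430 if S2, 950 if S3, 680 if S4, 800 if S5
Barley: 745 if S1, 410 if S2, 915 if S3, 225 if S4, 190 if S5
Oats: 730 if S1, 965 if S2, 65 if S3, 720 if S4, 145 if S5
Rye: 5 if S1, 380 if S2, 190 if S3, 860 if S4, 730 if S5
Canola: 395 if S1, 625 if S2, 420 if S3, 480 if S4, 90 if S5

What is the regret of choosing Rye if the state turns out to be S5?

Best payoff under S5 is 800.
Regret = 800 − 730 = 70.

70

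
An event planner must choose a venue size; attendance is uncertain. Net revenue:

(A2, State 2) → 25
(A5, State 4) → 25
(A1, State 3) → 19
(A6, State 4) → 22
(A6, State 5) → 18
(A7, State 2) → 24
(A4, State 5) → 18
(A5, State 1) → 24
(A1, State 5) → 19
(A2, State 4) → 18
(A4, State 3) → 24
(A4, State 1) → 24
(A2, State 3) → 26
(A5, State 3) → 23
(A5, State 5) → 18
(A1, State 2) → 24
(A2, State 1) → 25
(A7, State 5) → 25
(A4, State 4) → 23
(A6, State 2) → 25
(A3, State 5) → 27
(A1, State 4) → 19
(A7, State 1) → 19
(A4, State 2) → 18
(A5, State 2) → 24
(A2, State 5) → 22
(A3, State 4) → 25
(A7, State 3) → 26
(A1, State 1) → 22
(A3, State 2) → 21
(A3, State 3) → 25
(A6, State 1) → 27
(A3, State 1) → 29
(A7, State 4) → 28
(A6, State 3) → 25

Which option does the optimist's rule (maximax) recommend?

A3

Row maxima: A1=24, A2=26, A3=29, A4=24, A5=25, A6=27, A7=28
Best best-case = 29 → A3.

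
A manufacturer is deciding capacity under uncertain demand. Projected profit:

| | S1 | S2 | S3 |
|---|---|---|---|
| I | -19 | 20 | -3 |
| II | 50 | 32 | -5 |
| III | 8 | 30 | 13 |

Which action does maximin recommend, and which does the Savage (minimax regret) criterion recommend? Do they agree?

Row minima: I=-19, II=-5, III=8
Best worst-case = 8 → III.
Column bests: S1=50, S2=32, S3=13.
I regrets: 69, 12, 16 → max 69
II regrets: 0, 0, 18 → max 18
III regrets: 42, 2, 0 → max 42
Smallest max regret = 18 → II.

maximin → III; minimax regret → II (disagree)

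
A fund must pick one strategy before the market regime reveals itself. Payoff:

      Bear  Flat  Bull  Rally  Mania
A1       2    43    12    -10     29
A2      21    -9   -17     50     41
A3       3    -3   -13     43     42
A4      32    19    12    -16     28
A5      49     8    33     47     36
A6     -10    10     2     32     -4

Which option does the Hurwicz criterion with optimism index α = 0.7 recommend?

A5

A1: 0.7·43 + 0.3·(-10) = 27.1
A2: 0.7·50 + 0.3·(-17) = 29.9
A3: 0.7·43 + 0.3·(-13) = 26.2
A4: 0.7·32 + 0.3·(-16) = 17.6
A5: 0.7·49 + 0.3·8 = 36.7
A6: 0.7·32 + 0.3·(-10) = 19.4
Highest Hurwicz score = 36.7 → A5.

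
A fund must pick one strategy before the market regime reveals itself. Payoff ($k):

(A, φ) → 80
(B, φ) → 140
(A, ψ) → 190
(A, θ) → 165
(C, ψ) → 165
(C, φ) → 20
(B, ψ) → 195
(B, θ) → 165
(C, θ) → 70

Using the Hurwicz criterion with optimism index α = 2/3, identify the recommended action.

A: 2/3·190 + 1/3·80 = 460/3
B: 2/3·195 + 1/3·140 = 530/3
C: 2/3·165 + 1/3·20 = 350/3
Highest Hurwicz score = 530/3 → B.

B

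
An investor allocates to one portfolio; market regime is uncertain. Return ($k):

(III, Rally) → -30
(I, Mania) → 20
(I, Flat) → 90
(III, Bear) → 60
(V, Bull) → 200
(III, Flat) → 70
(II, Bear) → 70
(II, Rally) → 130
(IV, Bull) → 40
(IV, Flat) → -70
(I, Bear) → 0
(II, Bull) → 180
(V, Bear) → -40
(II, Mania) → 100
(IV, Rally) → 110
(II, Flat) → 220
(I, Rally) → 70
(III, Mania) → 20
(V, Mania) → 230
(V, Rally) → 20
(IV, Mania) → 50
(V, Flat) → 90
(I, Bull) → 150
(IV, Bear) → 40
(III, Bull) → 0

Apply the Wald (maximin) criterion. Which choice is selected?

II

Row minima: I=0, II=70, III=-30, IV=-70, V=-40
Best worst-case = 70 → II.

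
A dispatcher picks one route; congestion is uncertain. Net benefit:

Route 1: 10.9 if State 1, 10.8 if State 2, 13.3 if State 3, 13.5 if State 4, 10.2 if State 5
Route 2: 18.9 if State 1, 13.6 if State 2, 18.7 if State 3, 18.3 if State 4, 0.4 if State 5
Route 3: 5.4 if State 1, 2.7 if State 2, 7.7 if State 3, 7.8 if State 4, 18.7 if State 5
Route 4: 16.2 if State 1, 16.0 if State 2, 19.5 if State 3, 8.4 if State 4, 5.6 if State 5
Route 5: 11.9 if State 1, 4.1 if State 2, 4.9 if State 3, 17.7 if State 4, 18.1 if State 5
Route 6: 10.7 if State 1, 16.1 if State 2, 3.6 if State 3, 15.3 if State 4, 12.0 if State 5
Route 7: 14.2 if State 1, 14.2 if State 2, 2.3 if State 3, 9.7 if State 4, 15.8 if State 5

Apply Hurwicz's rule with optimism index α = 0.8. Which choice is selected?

Route 4

Route 1: 0.8·13.5 + 0.2·10.2 = 12.84
Route 2: 0.8·18.9 + 0.2·0.4 = 15.2
Route 3: 0.8·18.7 + 0.2·2.7 = 15.5
Route 4: 0.8·19.5 + 0.2·5.6 = 16.72
Route 5: 0.8·18.1 + 0.2·4.1 = 15.3
Route 6: 0.8·16.1 + 0.2·3.6 = 13.6
Route 7: 0.8·15.8 + 0.2·2.3 = 13.1
Highest Hurwicz score = 16.72 → Route 4.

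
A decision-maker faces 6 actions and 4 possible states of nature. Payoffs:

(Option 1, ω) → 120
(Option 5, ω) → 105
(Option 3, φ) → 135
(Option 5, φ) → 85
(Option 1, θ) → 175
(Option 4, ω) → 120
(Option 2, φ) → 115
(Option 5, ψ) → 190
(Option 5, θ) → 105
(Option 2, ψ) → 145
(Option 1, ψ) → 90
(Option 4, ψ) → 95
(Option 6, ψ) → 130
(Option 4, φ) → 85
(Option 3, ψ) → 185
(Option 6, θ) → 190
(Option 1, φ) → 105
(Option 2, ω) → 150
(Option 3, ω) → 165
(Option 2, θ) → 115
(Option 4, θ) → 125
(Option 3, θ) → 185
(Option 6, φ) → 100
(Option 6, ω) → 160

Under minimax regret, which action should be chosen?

Option 3

Column bests: θ=190, φ=135, ψ=190, ω=165.
Option 1 regrets: 15, 30, 100, 45 → max 100
Option 2 regrets: 75, 20, 45, 15 → max 75
Option 3 regrets: 5, 0, 5, 0 → max 5
Option 4 regrets: 65, 50, 95, 45 → max 95
Option 5 regrets: 85, 50, 0, 60 → max 85
Option 6 regrets: 0, 35, 60, 5 → max 60
Smallest max regret = 5 → Option 3.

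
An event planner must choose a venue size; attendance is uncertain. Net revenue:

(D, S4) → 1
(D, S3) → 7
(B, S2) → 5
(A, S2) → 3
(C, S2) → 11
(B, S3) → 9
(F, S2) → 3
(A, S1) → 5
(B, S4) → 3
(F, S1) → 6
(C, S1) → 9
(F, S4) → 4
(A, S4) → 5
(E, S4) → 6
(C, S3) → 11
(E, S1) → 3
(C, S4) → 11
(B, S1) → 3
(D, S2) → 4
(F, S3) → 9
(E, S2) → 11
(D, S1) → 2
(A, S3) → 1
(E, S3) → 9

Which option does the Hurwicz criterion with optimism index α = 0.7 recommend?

A: 0.7·5 + 0.3·1 = 3.8
B: 0.7·9 + 0.3·3 = 7.2
C: 0.7·11 + 0.3·9 = 10.4
D: 0.7·7 + 0.3·1 = 5.2
E: 0.7·11 + 0.3·3 = 8.6
F: 0.7·9 + 0.3·3 = 7.2
Highest Hurwicz score = 10.4 → C.

C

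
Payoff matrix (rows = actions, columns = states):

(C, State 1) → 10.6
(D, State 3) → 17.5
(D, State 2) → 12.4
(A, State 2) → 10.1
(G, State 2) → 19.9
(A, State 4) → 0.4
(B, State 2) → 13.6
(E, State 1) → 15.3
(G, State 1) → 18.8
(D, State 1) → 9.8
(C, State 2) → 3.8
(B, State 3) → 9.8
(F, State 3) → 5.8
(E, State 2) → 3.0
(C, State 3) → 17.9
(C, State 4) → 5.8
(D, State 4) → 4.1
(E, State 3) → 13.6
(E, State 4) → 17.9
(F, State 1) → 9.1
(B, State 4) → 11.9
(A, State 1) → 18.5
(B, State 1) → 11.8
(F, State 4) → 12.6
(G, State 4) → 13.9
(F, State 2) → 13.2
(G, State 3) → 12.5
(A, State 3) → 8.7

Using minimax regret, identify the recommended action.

Column bests: State 1=18.8, State 2=19.9, State 3=17.9, State 4=17.9.
A regrets: 0.3, 9.8, 9.2, 17.5 → max 17.5
B regrets: 7.0, 6.3, 8.1, 6.0 → max 8.1
C regrets: 8.2, 16.1, 0.0, 12.1 → max 16.1
D regrets: 9.0, 7.5, 0.4, 13.8 → max 13.8
E regrets: 3.5, 16.9, 4.3, 0.0 → max 16.9
F regrets: 9.7, 6.7, 12.1, 5.3 → max 12.1
G regrets: 0.0, 0.0, 5.4, 4.0 → max 5.4
Smallest max regret = 5.4 → G.

G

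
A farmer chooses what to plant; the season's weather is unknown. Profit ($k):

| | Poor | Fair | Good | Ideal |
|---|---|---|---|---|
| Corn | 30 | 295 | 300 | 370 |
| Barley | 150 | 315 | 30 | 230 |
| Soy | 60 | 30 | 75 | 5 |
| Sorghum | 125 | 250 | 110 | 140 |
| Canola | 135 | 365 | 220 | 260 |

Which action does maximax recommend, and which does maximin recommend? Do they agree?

maximax → Corn; maximin → Canola (disagree)

Row maxima: Corn=370, Barley=315, Soy=75, Sorghum=250, Canola=365
Best best-case = 370 → Corn.
Row minima: Corn=30, Barley=30, Soy=5, Sorghum=110, Canola=135
Best worst-case = 135 → Canola.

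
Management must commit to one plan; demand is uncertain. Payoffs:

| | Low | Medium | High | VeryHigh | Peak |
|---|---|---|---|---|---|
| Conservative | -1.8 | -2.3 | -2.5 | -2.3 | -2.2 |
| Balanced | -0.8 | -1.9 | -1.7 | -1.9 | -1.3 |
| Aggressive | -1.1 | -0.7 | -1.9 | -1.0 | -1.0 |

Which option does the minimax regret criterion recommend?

Column bests: Low=-0.8, Medium=-0.7, High=-1.7, VeryHigh=-1.0, Peak=-1.0.
Conservative regrets: 1.0, 1.6, 0.8, 1.3, 1.2 → max 1.6
Balanced regrets: 0.0, 1.2, 0.0, 0.9, 0.3 → max 1.2
Aggressive regrets: 0.3, 0.0, 0.2, 0.0, 0.0 → max 0.3
Smallest max regret = 0.3 → Aggressive.

Aggressive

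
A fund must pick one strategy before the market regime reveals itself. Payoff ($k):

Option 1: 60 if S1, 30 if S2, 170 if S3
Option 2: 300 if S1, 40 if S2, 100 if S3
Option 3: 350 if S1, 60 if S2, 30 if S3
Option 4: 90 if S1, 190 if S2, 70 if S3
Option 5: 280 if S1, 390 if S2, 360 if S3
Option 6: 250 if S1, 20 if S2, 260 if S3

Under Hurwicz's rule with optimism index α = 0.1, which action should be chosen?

Option 1: 0.1·170 + 0.9·30 = 44
Option 2: 0.1·300 + 0.9·40 = 66
Option 3: 0.1·350 + 0.9·30 = 62
Option 4: 0.1·190 + 0.9·70 = 82
Option 5: 0.1·390 + 0.9·280 = 291
Option 6: 0.1·260 + 0.9·20 = 44
Highest Hurwicz score = 291 → Option 5.

Option 5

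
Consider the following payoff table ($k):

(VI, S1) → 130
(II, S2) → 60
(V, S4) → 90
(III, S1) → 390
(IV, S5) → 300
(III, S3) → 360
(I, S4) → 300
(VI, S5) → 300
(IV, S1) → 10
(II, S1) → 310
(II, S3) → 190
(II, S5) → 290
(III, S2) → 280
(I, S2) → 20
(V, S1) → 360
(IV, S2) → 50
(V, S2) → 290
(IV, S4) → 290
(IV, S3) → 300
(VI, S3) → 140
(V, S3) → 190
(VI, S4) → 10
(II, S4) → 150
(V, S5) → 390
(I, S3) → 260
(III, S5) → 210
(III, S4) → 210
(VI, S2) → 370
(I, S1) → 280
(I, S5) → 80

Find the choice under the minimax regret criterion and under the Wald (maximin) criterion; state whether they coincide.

minimax regret → III; maximin → III (agree)

Column bests: S1=390, S2=370, S3=360, S4=300, S5=390.
I regrets: 110, 350, 100, 0, 310 → max 350
II regrets: 80, 310, 170, 150, 100 → max 310
III regrets: 0, 90, 0, 90, 180 → max 180
IV regrets: 380, 320, 60, 10, 90 → max 380
V regrets: 30, 80, 170, 210, 0 → max 210
VI regrets: 260, 0, 220, 290, 90 → max 290
Smallest max regret = 180 → III.
Row minima: I=20, II=60, III=210, IV=10, V=90, VI=10
Best worst-case = 210 → III.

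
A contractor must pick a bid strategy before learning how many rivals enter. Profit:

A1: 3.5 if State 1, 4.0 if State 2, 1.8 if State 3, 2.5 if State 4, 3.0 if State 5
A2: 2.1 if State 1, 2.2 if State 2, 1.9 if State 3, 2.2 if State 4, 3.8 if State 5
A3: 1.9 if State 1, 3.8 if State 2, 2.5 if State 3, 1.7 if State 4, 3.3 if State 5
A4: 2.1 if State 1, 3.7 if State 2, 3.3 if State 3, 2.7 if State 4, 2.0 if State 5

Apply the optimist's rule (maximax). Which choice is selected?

Row maxima: A1=4.0, A2=3.8, A3=3.8, A4=3.7
Best best-case = 4.0 → A1.

A1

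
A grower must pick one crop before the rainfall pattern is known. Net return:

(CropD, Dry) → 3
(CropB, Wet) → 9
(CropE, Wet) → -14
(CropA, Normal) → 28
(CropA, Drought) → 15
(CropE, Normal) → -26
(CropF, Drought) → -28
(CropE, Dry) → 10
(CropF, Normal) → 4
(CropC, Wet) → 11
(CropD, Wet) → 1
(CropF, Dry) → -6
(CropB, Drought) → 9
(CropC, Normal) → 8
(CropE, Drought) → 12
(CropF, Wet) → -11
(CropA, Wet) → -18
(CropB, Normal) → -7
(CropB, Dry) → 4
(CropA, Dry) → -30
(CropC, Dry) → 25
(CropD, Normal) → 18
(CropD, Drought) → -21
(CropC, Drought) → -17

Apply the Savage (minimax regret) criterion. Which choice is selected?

Column bests: Drought=15, Dry=25, Normal=28, Wet=11.
CropD regrets: 36, 22, 10, 10 → max 36
CropE regrets: 3, 15, 54, 25 → max 54
CropF regrets: 43, 31, 24, 22 → max 43
CropA regrets: 0, 55, 0, 29 → max 55
CropC regrets: 32, 0, 20, 0 → max 32
CropB regrets: 6, 21, 35, 2 → max 35
Smallest max regret = 32 → CropC.

CropC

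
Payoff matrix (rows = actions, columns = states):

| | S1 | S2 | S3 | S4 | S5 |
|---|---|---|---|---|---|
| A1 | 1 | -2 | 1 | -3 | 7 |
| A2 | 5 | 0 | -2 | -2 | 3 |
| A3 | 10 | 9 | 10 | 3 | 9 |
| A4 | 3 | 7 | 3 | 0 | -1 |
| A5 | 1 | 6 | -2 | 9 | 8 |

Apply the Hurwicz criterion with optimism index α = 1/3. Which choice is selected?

A3

A1: 1/3·7 + 2/3·(-3) = 1/3
A2: 1/3·5 + 2/3·(-2) = 1/3
A3: 1/3·10 + 2/3·3 = 16/3
A4: 1/3·7 + 2/3·(-1) = 5/3
A5: 1/3·9 + 2/3·(-2) = 5/3
Highest Hurwicz score = 16/3 → A3.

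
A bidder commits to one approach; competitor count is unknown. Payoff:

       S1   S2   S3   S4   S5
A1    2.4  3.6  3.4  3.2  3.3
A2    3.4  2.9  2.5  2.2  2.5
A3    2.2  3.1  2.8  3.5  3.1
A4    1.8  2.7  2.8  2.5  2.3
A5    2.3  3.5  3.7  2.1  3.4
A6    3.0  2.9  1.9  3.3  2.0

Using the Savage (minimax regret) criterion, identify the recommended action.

Column bests: S1=3.4, S2=3.6, S3=3.7, S4=3.5, S5=3.4.
A1 regrets: 1.0, 0.0, 0.3, 0.3, 0.1 → max 1.0
A2 regrets: 0.0, 0.7, 1.2, 1.3, 0.9 → max 1.3
A3 regrets: 1.2, 0.5, 0.9, 0.0, 0.3 → max 1.2
A4 regrets: 1.6, 0.9, 0.9, 1.0, 1.1 → max 1.6
A5 regrets: 1.1, 0.1, 0.0, 1.4, 0.0 → max 1.4
A6 regrets: 0.4, 0.7, 1.8, 0.2, 1.4 → max 1.8
Smallest max regret = 1.0 → A1.

A1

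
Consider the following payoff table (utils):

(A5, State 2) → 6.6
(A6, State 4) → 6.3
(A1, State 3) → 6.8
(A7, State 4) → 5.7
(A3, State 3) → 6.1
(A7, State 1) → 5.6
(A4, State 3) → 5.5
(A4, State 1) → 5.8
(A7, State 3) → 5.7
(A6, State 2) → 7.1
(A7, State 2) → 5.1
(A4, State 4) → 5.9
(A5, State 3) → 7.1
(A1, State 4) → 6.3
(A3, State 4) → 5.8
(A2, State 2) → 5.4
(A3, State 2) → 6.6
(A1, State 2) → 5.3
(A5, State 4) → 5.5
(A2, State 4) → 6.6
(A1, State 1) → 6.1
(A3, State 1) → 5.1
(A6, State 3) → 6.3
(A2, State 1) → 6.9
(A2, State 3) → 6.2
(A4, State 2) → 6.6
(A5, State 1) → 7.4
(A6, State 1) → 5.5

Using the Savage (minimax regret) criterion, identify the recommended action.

A5

Column bests: State 1=7.4, State 2=7.1, State 3=7.1, State 4=6.6.
A1 regrets: 1.3, 1.8, 0.3, 0.3 → max 1.8
A2 regrets: 0.5, 1.7, 0.9, 0.0 → max 1.7
A3 regrets: 2.3, 0.5, 1.0, 0.8 → max 2.3
A4 regrets: 1.6, 0.5, 1.6, 0.7 → max 1.6
A5 regrets: 0.0, 0.5, 0.0, 1.1 → max 1.1
A6 regrets: 1.9, 0.0, 0.8, 0.3 → max 1.9
A7 regrets: 1.8, 2.0, 1.4, 0.9 → max 2.0
Smallest max regret = 1.1 → A5.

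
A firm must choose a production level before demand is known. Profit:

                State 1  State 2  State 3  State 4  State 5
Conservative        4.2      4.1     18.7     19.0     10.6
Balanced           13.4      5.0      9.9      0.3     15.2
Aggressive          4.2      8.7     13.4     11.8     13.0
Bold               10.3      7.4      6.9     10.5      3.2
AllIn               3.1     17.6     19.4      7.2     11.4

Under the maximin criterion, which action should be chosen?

Aggressive

Row minima: Conservative=4.1, Balanced=0.3, Aggressive=4.2, Bold=3.2, AllIn=3.1
Best worst-case = 4.2 → Aggressive.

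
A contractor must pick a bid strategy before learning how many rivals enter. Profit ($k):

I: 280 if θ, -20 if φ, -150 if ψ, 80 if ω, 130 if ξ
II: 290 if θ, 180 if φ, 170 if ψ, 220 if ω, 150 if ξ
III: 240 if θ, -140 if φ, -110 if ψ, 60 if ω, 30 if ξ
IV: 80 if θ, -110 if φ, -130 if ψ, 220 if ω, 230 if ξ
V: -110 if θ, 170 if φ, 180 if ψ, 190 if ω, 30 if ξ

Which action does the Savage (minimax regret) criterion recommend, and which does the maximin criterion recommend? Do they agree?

Column bests: θ=290, φ=180, ψ=180, ω=220, ξ=230.
I regrets: 10, 200, 330, 140, 100 → max 330
II regrets: 0, 0, 10, 0, 80 → max 80
III regrets: 50, 320, 290, 160, 200 → max 320
IV regrets: 210, 290, 310, 0, 0 → max 310
V regrets: 400, 10, 0, 30, 200 → max 400
Smallest max regret = 80 → II.
Row minima: I=-150, II=150, III=-140, IV=-130, V=-110
Best worst-case = 150 → II.

minimax regret → II; maximin → II (agree)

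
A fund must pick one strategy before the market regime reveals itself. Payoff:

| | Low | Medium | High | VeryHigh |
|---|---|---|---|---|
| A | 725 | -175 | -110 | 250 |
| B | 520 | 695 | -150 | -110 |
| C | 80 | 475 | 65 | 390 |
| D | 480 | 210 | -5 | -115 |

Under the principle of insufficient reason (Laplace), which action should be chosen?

C

Row averages: A=172.5, B=238.75, C=252.5, D=142.5
Highest average = 252.5 → C.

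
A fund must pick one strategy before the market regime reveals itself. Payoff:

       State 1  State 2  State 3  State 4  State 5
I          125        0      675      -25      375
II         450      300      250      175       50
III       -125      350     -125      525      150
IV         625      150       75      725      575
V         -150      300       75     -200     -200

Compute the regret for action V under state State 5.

Best payoff under State 5 is 575.
Regret = 575 − (-200) = 775.

775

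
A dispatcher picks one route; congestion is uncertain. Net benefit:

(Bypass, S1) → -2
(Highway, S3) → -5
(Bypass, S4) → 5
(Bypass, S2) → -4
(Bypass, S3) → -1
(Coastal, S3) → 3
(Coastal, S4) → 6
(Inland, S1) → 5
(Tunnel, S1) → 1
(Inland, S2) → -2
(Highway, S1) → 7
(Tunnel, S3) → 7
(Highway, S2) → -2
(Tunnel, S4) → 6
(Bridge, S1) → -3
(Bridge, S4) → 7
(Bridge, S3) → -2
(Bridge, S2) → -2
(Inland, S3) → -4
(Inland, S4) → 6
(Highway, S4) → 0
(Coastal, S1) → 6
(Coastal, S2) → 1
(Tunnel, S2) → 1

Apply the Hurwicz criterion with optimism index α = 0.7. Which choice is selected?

Tunnel: 0.7·7 + 0.3·1 = 5.2
Inland: 0.7·6 + 0.3·(-4) = 3
Bridge: 0.7·7 + 0.3·(-3) = 4
Bypass: 0.7·5 + 0.3·(-4) = 2.3
Highway: 0.7·7 + 0.3·(-5) = 3.4
Coastal: 0.7·6 + 0.3·1 = 4.5
Highest Hurwicz score = 5.2 → Tunnel.

Tunnel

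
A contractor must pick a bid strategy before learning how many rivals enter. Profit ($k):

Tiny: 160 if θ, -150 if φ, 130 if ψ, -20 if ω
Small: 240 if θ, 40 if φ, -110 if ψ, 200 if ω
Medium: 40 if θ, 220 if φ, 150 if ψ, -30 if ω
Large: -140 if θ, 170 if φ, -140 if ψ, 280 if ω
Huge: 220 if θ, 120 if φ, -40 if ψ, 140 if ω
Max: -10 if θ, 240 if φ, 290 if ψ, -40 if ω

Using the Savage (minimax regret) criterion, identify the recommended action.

Medium

Column bests: θ=240, φ=240, ψ=290, ω=280.
Tiny regrets: 80, 390, 160, 300 → max 390
Small regrets: 0, 200, 400, 80 → max 400
Medium regrets: 200, 20, 140, 310 → max 310
Large regrets: 380, 70, 430, 0 → max 430
Huge regrets: 20, 120, 330, 140 → max 330
Max regrets: 250, 0, 0, 320 → max 320
Smallest max regret = 310 → Medium.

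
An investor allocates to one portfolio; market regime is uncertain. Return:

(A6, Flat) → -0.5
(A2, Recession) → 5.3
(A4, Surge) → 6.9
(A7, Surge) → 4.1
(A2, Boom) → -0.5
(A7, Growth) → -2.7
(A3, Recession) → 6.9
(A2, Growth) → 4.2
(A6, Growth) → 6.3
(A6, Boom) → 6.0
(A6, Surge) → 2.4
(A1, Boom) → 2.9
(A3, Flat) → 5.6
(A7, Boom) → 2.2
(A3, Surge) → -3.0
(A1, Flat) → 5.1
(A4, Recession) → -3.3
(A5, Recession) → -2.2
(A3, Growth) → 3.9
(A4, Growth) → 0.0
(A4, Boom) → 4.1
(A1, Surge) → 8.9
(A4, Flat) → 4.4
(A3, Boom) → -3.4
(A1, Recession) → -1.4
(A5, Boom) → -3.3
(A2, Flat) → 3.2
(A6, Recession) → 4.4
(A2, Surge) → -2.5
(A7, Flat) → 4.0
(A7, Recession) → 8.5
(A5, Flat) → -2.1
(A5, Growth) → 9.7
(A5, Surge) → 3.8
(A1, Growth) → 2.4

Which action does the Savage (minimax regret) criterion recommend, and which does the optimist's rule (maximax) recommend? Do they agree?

minimax regret → A6; maximax → A5 (disagree)

Column bests: Recession=8.5, Flat=5.6, Growth=9.7, Boom=6.0, Surge=8.9.
A1 regrets: 9.9, 0.5, 7.3, 3.1, 0.0 → max 9.9
A2 regrets: 3.2, 2.4, 5.5, 6.5, 11.4 → max 11.4
A3 regrets: 1.6, 0.0, 5.8, 9.4, 11.9 → max 11.9
A4 regrets: 11.8, 1.2, 9.7, 1.9, 2.0 → max 11.8
A5 regrets: 10.7, 7.7, 0.0, 9.3, 5.1 → max 10.7
A6 regrets: 4.1, 6.1, 3.4, 0.0, 6.5 → max 6.5
A7 regrets: 0.0, 1.6, 12.4, 3.8, 4.8 → max 12.4
Smallest max regret = 6.5 → A6.
Row maxima: A1=8.9, A2=5.3, A3=6.9, A4=6.9, A5=9.7, A6=6.3, A7=8.5
Best best-case = 9.7 → A5.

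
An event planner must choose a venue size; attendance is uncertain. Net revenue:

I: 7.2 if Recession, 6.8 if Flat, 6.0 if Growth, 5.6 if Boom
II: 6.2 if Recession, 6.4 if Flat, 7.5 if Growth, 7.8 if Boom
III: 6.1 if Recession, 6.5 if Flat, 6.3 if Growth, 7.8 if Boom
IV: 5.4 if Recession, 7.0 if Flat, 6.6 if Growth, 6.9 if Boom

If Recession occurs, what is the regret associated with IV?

Best payoff under Recession is 7.2.
Regret = 7.2 − 5.4 = 1.8.

1.8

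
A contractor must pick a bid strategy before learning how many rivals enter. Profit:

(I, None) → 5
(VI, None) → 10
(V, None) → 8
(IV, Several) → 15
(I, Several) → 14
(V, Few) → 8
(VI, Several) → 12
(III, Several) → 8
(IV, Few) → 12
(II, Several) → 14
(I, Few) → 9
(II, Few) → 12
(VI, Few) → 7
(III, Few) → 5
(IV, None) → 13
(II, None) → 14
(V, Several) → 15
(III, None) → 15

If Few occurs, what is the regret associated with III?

7

Best payoff under Few is 12.
Regret = 12 − 5 = 7.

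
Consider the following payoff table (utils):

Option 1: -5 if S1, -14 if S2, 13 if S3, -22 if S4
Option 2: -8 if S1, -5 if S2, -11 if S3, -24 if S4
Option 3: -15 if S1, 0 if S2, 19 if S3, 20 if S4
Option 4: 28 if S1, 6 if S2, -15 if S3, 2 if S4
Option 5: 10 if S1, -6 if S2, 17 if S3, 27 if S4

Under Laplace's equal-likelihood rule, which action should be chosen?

Option 5

Row averages: Option 1=-7, Option 2=-12, Option 3=6, Option 4=5.25, Option 5=12
Highest average = 12 → Option 5.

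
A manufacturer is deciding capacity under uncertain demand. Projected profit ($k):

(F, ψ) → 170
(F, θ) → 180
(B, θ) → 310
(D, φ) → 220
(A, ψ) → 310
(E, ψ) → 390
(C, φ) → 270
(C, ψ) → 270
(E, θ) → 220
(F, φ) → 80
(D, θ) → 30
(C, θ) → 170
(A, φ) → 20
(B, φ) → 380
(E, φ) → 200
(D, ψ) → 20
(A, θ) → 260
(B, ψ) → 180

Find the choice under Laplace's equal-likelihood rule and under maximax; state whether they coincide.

laplace → B; maximax → E (disagree)

Row averages: A=590/3, B=290, C=710/3, D=90, E=270, F=430/3
Highest average = 290 → B.
Row maxima: A=310, B=380, C=270, D=220, E=390, F=180
Best best-case = 390 → E.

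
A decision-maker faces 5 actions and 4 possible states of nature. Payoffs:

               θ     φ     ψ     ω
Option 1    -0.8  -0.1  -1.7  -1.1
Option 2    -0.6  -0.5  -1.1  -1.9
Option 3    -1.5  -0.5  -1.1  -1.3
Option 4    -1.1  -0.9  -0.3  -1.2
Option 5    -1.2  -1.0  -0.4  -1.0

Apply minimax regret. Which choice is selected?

Column bests: θ=-0.6, φ=-0.1, ψ=-0.3, ω=-1.0.
Option 1 regrets: 0.2, 0.0, 1.4, 0.1 → max 1.4
Option 2 regrets: 0.0, 0.4, 0.8, 0.9 → max 0.9
Option 3 regrets: 0.9, 0.4, 0.8, 0.3 → max 0.9
Option 4 regrets: 0.5, 0.8, 0.0, 0.2 → max 0.8
Option 5 regrets: 0.6, 0.9, 0.1, 0.0 → max 0.9
Smallest max regret = 0.8 → Option 4.

Option 4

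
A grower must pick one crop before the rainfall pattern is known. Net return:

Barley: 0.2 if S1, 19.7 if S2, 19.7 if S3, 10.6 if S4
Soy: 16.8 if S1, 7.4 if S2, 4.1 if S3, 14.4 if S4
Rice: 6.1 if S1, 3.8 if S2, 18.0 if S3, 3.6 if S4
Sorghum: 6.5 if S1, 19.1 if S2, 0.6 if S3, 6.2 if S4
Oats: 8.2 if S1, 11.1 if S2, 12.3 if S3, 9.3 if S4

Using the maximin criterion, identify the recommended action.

Row minima: Barley=0.2, Soy=4.1, Rice=3.6, Sorghum=0.6, Oats=8.2
Best worst-case = 8.2 → Oats.

Oats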